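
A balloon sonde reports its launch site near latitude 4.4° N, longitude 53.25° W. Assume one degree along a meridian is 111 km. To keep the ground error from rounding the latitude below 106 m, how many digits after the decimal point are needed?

One degree of latitude covers 111000 m.
Rounding to N decimal places gives at most 0.5 × 10⁻ᴺ degrees of error, i.e. 0.5 × 10⁻ᴺ × 111000 m.
Need 0.5 × 111000 × 10⁻ᴺ ≤ 106 → 10⁻ᴺ ≤ 1.910e-03, so N ≥ 2.72.
So 3 decimal places suffice (55.5 m); 2 would allow up to 555 m.

3 decimal places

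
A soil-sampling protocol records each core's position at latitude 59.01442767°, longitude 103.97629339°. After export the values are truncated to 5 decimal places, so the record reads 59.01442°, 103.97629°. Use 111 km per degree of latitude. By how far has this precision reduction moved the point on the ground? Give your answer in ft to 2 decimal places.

2.86 ft

Δlat = 59.01442767 − 59.01442 = +0.00000767°; Δlon = 103.97629339 − 103.97629 = +0.00000339°.
North–south shift: 0.00000767 × 111000 = 0.85137 m.
East–west at this latitude: 0.00000339° × 111000 × cos 59.0144° ≈ 0.00000339 × 57145.3 = 0.193722 m.
Combined displacement = (0.85137² + 0.193722²)^½ ≈ 0.873132 m.
In feet: 0.873132 m ÷ 0.3048 ≈ 2.8646 ft.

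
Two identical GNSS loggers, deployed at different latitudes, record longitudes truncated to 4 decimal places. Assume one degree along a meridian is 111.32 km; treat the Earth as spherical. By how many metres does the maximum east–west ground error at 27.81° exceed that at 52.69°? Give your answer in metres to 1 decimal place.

3.1 metres

Truncating at 4 decimal places can drop up to a full unit in the last place, so the longitude may be off by as much as 0.0001°.
At 27.81°: 0.0001° × 111320 × cos 27.81° = 0.0001 × 111320 × 0.8845 ≈ 9.8462 m.
At 52.69°: 0.0001° × 111320 × cos 52.69° = 0.0001 × 111320 × 0.6061 ≈ 6.7474 m.
Difference: 9.8462 − 6.7474 = 3.0988 m.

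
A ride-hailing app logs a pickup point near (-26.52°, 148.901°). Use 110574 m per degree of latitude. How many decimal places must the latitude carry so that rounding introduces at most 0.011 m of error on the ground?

One degree of latitude covers 110574 m.
With N decimal places the half-ulp bound is 0.5·10⁻ᴺ°, or 0.5·10⁻ᴺ × 110574 m on the ground.
Setting 55287 × 10⁻ᴺ ≤ 0.011 gives 10ᴺ ≥ 5.026e+06, i.e. N ≥ 6.70.
So 7 decimal places suffice (0.00553 m); 6 would allow up to 0.0553 m.

7 decimal places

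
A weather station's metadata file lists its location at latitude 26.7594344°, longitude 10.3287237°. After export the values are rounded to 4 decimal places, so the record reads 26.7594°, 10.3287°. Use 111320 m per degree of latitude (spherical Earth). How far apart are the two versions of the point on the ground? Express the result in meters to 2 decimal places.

4.50 meters

The latitude changed by +0.0000344° and the longitude by +0.0000237°.
North–south shift: 0.0000344 × 111320 = 3.82941 m.
East–west at this latitude: 0.0000237° × 111320 × cos 26.7594° ≈ 0.0000237 × 99398.2 = 2.35574 m.
Hypotenuse of the two orthogonal shifts: √(3.82941² + 2.35574²) = 4.49598 m.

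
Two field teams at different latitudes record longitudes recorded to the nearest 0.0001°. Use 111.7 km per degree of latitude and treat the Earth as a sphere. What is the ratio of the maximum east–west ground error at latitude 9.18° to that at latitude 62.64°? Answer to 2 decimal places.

Rounding to 4 decimal places leaves the longitude within ±5e-05° of the true value.
Error at 9.18° = 5e-05° × 111700 × cos 9.18° ≈ 5.585 × 0.9872 = 5.5135 m.
At 62.64°: 5e-05° × 111700 × cos 62.64° = 5e-05 × 111700 × 0.4596 ≈ 2.5668 m.
The ratio reduces to cos 9.18° / cos 62.64° = 0.9872/0.4596 ≈ 2.1480.

2.15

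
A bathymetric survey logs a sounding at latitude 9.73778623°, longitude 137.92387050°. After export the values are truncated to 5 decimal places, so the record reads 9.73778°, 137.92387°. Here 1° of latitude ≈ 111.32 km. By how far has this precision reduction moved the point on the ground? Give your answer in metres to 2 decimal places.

0.70 metres

Δlat = 9.73778623 − 9.73778 = +0.00000623°; Δlon = 137.92387050 − 137.92387 = +0.00000050°.
N–S: 0.00000623° × 111320 m/° = 0.693524 m.
E–W at 9.73778°: 0.00000050° × 111320 × cos 9.73778° = 0.00000050 × 111320 × 0.9856 ≈ 0.0548581 m.
Hypotenuse of the two orthogonal shifts: √(0.693524² + 0.0548581²) = 0.69569 m.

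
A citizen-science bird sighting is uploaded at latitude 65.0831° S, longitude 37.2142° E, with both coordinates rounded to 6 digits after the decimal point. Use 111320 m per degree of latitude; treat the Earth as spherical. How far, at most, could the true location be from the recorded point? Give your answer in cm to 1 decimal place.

6.0 cm

Rounding to 6 decimal places leaves each coordinate within ±5e-07° of the true value.
North–south component: 5e-07° × 111320 = 0.05566 m.
East–west component at 65.0831°: 5e-07° × 111320 × cos 65.0831° ≈ 5e-07 × 46899.5 ≈ 0.0234497 m.
Worst case both components are at the extreme and orthogonal: √(0.05566² + 0.0234497²) ≈ 0.0603981 m.
That is 0.0603981 m = 6.0398 cm.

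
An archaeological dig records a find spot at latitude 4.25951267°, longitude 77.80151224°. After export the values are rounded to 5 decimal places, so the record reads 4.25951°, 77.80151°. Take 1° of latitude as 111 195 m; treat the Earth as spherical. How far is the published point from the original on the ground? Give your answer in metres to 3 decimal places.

0.387 metres

Δlat = 4.25951267 − 4.25951 = +0.00000267°; Δlon = 77.80151224 − 77.80151 = +0.00000224°.
North–south shift: 0.00000267 × 111195 = 0.296891 m.
East–west at this latitude: 0.00000224° × 111195 × cos 4.25951° ≈ 0.00000224 × 110888 = 0.248389 m.
Distance: √(0.296891² + 0.248389²) ≈ 0.387093 m.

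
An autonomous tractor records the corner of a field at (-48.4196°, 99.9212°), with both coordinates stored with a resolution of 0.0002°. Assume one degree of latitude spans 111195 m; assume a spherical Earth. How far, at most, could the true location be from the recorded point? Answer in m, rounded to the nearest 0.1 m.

With a 0.0002° grid the true value lies within half a step, ±0.0002°/2 = ±0.0001°, of the stored one.
North–south component: 0.0001° × 111195 = 11.1195 m.
E–W at 48.4196°: 0.0001° × 111195 × cos 48.4196° = 0.0001 × 111195 × 0.6637 ≈ 7.37968 m.
The two errors are perpendicular, so the maximum displacement is √(11.1195² + 7.37968²) ≈ 13.3455 m.

13.3 m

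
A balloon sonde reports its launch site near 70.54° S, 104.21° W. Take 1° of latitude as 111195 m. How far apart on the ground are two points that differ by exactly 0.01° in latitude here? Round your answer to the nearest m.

Along a meridian 0.01° is 0.01 × 111195 = 1111.95 m.

1112 m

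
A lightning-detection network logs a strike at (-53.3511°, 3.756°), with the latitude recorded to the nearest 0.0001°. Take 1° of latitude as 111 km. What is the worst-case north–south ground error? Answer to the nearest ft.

Rounding to 4 decimal places leaves the latitude within ±5e-05° of the true value.
Along the meridian that is 5e-05° × 111000 m/° = 5.55 m.
In feet: 5.55 m ÷ 0.3048 ≈ 18.209 ft.

18 ft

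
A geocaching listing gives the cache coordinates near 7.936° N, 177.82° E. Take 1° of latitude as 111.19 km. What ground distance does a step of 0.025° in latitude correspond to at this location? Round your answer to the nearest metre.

0.025° × 111190 m/° = 2779.75 m.

2780 metres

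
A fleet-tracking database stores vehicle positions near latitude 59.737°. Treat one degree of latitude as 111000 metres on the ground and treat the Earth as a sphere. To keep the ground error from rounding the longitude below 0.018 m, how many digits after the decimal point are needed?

7 decimal places

At 59.737° one degree of longitude covers 111000 × cos 59.737° ≈ 111000 × 0.5040 ≈ 55940.7 m.
Rounding to N decimal places gives at most 0.5 × 10⁻ᴺ degrees of error, i.e. 0.5 × 10⁻ᴺ × 55940.7 m.
Need 0.5 × 55940.7 × 10⁻ᴺ ≤ 0.018 → 10⁻ᴺ ≤ 6.435e-07, so N ≥ 6.19.
At 6 places the error can reach 0.028 m, but 7 places keeps it to 0.0028 m.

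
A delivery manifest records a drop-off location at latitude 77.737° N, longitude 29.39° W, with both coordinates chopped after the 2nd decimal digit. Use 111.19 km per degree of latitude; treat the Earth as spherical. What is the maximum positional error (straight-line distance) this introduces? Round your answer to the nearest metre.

1137 metres

Truncating at 2 decimal places can drop up to a full unit in the last place, so each coordinate may be off by as much as 0.01°.
N–S: 0.01° × 111190 m/° = 1111.9 m.
E–W at 77.737°: 0.01° × 111190 × cos 77.737° = 0.01 × 111190 × 0.2124 ≈ 236.167 m.
Combining orthogonally: (1111.9² + 236.167²)^½ ≈ 1136.7 m.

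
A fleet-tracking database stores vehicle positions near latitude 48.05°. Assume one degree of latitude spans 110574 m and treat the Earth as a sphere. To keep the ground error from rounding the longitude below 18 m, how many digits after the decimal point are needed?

At 48.05° one degree of longitude covers 110574 × cos 48.05° ≈ 110574 × 0.6685 ≈ 73916.7 m.
With N decimal places the half-ulp bound is 0.5·10⁻ᴺ°, or 0.5·10⁻ᴺ × 73916.7 m on the ground.
Setting 36958.4 × 10⁻ᴺ ≤ 18 gives 10ᴺ ≥ 2053, i.e. N ≥ 3.31.
At 3 places the error can reach 37 m, but 4 places keeps it to 3.7 m.

4 decimal places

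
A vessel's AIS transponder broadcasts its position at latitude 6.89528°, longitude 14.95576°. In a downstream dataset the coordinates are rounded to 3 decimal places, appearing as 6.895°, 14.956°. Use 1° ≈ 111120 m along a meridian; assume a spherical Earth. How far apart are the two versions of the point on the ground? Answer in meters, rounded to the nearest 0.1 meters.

40.9 meters

The latitude changed by +0.00028° and the longitude by -0.00024°.
North–south shift: 0.00028 × 111120 = 31.1136 m.
E–W at 6.895°: -0.00024° × 111120 × cos 6.895° = -0.00024 × 111120 × 0.9928 ≈ -26.4759 m.
Combined displacement = (31.1136² + 26.4759²)^½ ≈ 40.8538 m.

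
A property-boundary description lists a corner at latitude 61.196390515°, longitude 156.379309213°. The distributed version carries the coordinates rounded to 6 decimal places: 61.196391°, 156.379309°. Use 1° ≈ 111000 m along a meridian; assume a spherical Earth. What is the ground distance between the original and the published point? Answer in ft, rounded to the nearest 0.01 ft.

The latitude changed by -0.000000485° and the longitude by +0.000000213°.
N–S: -0.000000485° × 111000 m/° = -0.053835 m.
East–west at this latitude: 0.000000213° × 111000 × cos 61.1964° ≈ 0.000000213 × 53480.8 = 0.0113914 m.
Distance: √(0.053835² + 0.0113914²) ≈ 0.055027 m.
In feet: 0.055027 m ÷ 0.3048 ≈ 0.18053 ft.

0.18 ft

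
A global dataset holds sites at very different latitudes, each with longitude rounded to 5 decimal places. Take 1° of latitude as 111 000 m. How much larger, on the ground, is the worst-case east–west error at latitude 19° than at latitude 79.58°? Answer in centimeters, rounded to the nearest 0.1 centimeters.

Rounding to 5 decimal places leaves the longitude within ±5e-06° of the true value.
At 19°: 5e-06° × 111000 × cos 19° = 5e-06 × 111000 × 0.9455 ≈ 0.52476 m.
At 79.58°: 5e-06° × 111000 × cos 79.58° = 5e-06 × 111000 × 0.1809 ≈ 0.10038 m.
Difference: 0.52476 − 0.10038 = 0.42438 m.
That is 0.424384 m = 42.438 cm.

42.4 centimeters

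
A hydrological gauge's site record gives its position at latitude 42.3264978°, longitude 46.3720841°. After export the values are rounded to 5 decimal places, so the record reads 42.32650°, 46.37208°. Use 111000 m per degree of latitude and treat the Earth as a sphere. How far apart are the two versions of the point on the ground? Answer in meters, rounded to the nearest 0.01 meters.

0.42 meters

The latitude changed by -0.0000022° and the longitude by +0.0000041°.
N–S: -0.0000022° × 111000 m/° = -0.2442 m.
East–west at this latitude: 0.0000041° × 111000 × cos 42.3265° ≈ 0.0000041 × 82064.5 = 0.336464 m.
Distance: √(0.2442² + 0.336464²) ≈ 0.415743 m.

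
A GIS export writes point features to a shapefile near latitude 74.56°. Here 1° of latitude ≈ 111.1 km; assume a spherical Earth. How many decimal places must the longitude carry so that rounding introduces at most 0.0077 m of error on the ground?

At 74.56° one degree of longitude covers 111100 × cos 74.56° ≈ 111100 × 0.2662 ≈ 29578.1 m.
With N decimal places the half-ulp bound is 0.5·10⁻ᴺ°, or 0.5·10⁻ᴺ × 29578.1 m on the ground.
Need 0.5 × 29578.1 × 10⁻ᴺ ≤ 0.0077 → 10⁻ᴺ ≤ 5.207e-07, so N ≥ 6.28.
So 7 decimal places suffice (0.00148 m); 6 would allow up to 0.0148 m.

7 decimal places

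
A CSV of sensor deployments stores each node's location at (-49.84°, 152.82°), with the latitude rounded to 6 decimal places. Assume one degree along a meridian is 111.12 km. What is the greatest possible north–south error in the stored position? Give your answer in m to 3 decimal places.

Rounding to 6 decimal places leaves the latitude within ±5e-07° of the true value.
Along the meridian that is 5e-07° × 111120 m/° = 0.05556 m.

0.056 m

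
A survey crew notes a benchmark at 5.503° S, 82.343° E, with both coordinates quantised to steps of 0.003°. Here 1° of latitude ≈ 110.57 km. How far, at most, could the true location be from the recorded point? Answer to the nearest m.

With a 0.003° grid the true value lies within half a step, ±0.003°/2 = ±0.0015°, of the stored one.
N–S: 0.0015° × 110570 m/° = 165.855 m.
E–W at 5.503°: 0.0015° × 110570 × cos 5.503° = 0.0015 × 110570 × 0.9954 ≈ 165.091 m.
Worst case both components are at the extreme and orthogonal: √(165.855² + 165.091²) ≈ 234.015 m.

234 m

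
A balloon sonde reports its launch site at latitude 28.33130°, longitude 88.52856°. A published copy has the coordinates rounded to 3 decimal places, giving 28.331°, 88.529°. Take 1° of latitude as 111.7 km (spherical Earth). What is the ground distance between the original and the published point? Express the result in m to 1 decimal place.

54.7 m

The latitude changed by +0.00030° and the longitude by -0.00044°.
N–S: 0.00030° × 111700 m/° = 33.51 m.
East–west at this latitude: -0.00044° × 111700 × cos 28.331° ≈ -0.00044 × 98320.7 = -43.2611 m.
Hypotenuse of the two orthogonal shifts: √(33.51² + 43.2611²) = 54.7215 m.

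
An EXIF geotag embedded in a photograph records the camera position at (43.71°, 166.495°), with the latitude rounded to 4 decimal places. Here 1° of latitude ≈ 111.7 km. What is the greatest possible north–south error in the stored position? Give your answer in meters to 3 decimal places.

Rounding to 4 decimal places leaves the latitude within ±5e-05° of the true value.
Along the meridian that is 5e-05° × 111700 m/° = 5.585 m.

5.585 meters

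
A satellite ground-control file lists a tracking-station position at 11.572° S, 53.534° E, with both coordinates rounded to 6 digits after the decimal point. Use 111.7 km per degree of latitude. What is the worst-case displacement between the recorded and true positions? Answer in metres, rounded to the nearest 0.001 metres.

Rounding to 6 decimal places leaves each coordinate within ±5e-07° of the true value.
N–S: 5e-07° × 111700 m/° = 0.05585 m.
Longitude error → 5e-07 × 111700 × cos 11.572° = 5e-07 × 111700 × 0.9797 ≈ 0.0547148 m.
Combining orthogonally: (0.05585² + 0.0547148²)^½ ≈ 0.0781852 m.

0.078 metres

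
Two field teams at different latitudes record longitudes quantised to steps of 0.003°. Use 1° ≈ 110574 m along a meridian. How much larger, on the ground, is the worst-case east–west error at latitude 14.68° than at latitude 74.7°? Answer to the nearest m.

With a 0.003° grid the true value lies within half a step, ±0.003°/2 = ±0.0015°, of the stored one.
At 14.68°: 0.0015° × 110574 × cos 14.68° = 0.0015 × 110574 × 0.9674 ≈ 160.45 m.
Error at 74.7° = 0.0015° × 110574 × cos 74.7° ≈ 165.86 × 0.2639 = 43.766 m.
So the lower-latitude error exceeds the higher by 160.45 − 43.766 = 116.68 m.

117 m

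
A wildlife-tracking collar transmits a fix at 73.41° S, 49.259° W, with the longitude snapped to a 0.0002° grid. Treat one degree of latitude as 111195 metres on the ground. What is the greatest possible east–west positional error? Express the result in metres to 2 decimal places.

With a 0.0002° grid the true value lies within half a step, ±0.0002°/2 = ±0.0001°, of the stored one.
Parallels shrink by cos φ, so at 73.41° a degree of longitude is 111195 × 0.2855 ≈ 31748.5 m.
East–west error: 0.0001° × 31748.5 m/° ≈ 3.17485 m.

3.17 metres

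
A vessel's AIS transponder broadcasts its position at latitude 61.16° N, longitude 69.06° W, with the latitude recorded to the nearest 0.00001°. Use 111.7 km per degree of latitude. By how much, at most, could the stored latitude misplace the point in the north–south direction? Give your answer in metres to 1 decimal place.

Rounding to 5 decimal places leaves the latitude within ±5e-06° of the true value.
So the N–S error is at most 5e-06 × 111700 = 0.5585 m.

0.6 metres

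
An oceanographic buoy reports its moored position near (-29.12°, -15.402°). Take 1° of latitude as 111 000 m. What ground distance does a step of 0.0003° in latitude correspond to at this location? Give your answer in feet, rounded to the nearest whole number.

Along a meridian 0.0003° is 0.0003 × 111000 = 33.3 m.
Converting: 33.3 m × 3.2808 ft/m ≈ 109.25 ft.

109 feet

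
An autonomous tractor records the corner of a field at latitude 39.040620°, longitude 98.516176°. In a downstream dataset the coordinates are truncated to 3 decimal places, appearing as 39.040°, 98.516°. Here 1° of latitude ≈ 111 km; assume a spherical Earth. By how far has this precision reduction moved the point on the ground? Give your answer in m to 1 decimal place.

Δlat = 39.040620 − 39.040 = +0.000620°; Δlon = 98.516176 − 98.516 = +0.000176°.
N–S: 0.000620° × 111000 m/° = 68.82 m.
E–W at 39.04°: 0.000176° × 111000 × cos 39.04° = 0.000176 × 111000 × 0.7767 ≈ 15.1737 m.
Combined displacement = (68.82² + 15.1737²)^½ ≈ 70.4729 m.

70.5 m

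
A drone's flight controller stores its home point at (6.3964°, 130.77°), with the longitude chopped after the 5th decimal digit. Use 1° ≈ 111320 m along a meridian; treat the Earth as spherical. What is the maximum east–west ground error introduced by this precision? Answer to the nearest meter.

Truncating at 5 decimal places can drop up to a full unit in the last place, so the longitude may be off by as much as 1e-05°.
One degree of longitude at 6.3964° is 111320 × cos 6.3964° ≈ 111320 × 0.9938 = 110627 m.
Maximum E–W displacement: 1e-05 × 110627 = 1.10627 m.

1 meters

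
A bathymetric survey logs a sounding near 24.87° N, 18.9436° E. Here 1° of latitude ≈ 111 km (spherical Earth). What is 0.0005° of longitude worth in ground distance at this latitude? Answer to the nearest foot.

165 feet

At 24.87° a degree of longitude is 111000 × cos 24.87° ≈ 100706 m, so 0.0005° corresponds to 50.3532 m.
Converting: 50.3532 m × 3.2808 ft/m ≈ 165.2 ft.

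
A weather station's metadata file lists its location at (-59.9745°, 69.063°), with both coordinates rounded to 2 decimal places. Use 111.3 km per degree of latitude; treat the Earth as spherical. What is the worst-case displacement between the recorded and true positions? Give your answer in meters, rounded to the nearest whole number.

Rounding to 2 decimal places leaves each coordinate within ±0.005° of the true value.
North–south component: 0.005° × 111300 = 556.5 m.
East–west component at 59.9745°: 0.005° × 111300 × cos 59.9745° ≈ 0.005 × 55692.9 ≈ 278.464 m.
The two errors are perpendicular, so the maximum displacement is √(556.5² + 278.464²) ≈ 622.282 m.

622 meters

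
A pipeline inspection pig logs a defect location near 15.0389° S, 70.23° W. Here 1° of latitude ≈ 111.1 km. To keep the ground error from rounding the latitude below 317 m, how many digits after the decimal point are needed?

3

One degree of latitude covers 111100 m.
N decimal places → at most half a unit in the last place, 0.5 × 10⁻ᴺ° = 111100/2 × 10⁻ᴺ m.
Need 0.5 × 111100 × 10⁻ᴺ ≤ 317 → 10⁻ᴺ ≤ 5.707e-03, so N ≥ 2.24.
N = 2 would give 556 m (too coarse); N = 3 gives 55.6 m ≤ 317 m.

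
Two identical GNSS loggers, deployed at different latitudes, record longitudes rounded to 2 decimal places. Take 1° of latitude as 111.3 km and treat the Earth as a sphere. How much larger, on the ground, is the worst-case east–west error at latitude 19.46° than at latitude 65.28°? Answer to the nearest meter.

Rounding to 2 decimal places leaves the longitude within ±0.005° of the true value.
At 19.46°: 0.005° × 111300 × cos 19.46° = 0.005 × 111300 × 0.9429 ≈ 524.71 m.
At 65.28°: 0.005° × 111300 × cos 65.28° = 0.005 × 111300 × 0.4182 ≈ 232.72 m.
Difference: 524.71 − 232.72 = 291.99 m.

292 meters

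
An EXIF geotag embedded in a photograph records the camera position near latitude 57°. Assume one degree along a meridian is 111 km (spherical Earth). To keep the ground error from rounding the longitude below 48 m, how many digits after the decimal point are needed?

3

At 57° one degree of longitude covers 111000 × cos 57° ≈ 111000 × 0.5446 ≈ 60454.9 m.
Rounding to N decimal places gives at most 0.5 × 10⁻ᴺ degrees of error, i.e. 0.5 × 10⁻ᴺ × 60454.9 m.
Need 0.5 × 60454.9 × 10⁻ᴺ ≤ 48 → 10⁻ᴺ ≤ 1.588e-03, so N ≥ 2.80.
At 2 places the error can reach 302 m, but 3 places keeps it to 30.2 m.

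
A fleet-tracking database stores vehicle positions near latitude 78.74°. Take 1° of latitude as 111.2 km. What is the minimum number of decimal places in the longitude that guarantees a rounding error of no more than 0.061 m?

At 78.74° one degree of longitude covers 111200 × cos 78.74° ≈ 111200 × 0.1953 ≈ 21713.1 m.
Rounding to N decimal places gives at most 0.5 × 10⁻ᴺ degrees of error, i.e. 0.5 × 10⁻ᴺ × 21713.1 m.
Setting 10856.5 × 10⁻ᴺ ≤ 0.061 gives 10ᴺ ≥ 1.78e+05, i.e. N ≥ 5.25.
So 6 decimal places suffice (0.0109 m); 5 would allow up to 0.109 m.

6 decimal places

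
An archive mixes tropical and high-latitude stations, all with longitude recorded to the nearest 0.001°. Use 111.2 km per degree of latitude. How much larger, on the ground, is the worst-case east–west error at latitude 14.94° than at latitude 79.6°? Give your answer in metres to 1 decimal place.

43.7 metres

Rounding to 3 decimal places leaves the longitude within ±0.0005° of the true value.
At 14.94°: 0.0005° × 111200 × cos 14.94° = 0.0005 × 111200 × 0.9662 ≈ 53.721 m.
Error at 79.6° = 0.0005° × 111200 × cos 79.6° ≈ 55.6 × 0.1805 = 10.037 m.
Difference: 53.721 − 10.037 = 43.684 m.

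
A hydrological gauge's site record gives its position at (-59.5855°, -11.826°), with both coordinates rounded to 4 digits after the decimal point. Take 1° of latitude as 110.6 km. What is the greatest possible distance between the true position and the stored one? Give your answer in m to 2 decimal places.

Rounding to 4 decimal places leaves each coordinate within ±5e-05° of the true value.
Latitude error → 5e-05 × 110600 = 5.53 m along the meridian.
E–W at 59.5855°: 5e-05° × 110600 × cos 59.5855° = 5e-05 × 110600 × 0.5063 ≈ 2.79957 m.
Combining orthogonally: (5.53² + 2.79957²)^½ ≈ 6.19827 m.

6.20 m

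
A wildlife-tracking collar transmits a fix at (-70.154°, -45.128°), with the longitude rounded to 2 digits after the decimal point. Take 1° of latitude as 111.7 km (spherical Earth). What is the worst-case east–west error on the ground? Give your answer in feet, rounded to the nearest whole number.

Rounding to 2 decimal places leaves the longitude within ±0.005° of the true value.
At latitude 70.154° a degree of longitude spans 111700 m × cos 70.154° = 111700 × 0.3395 ≈ 37921.4 m.
So at most 0.005° × 37921.4 ≈ 189.607 m east–west.
In feet: 189.607 m ÷ 0.3048 ≈ 622.07 ft.

622 feet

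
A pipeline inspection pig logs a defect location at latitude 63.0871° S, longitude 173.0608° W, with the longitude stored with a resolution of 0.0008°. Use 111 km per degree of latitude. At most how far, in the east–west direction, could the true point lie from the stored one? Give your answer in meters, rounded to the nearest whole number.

20 meters

With a 0.0008° grid the true value lies within half a step, ±0.0008°/2 = ±0.0004°, of the stored one.
At latitude 63.0871° a degree of longitude spans 111000 m × cos 63.0871° = 111000 × 0.4526 ≈ 50242.5 m.
East–west error: 0.0004° × 50242.5 m/° ≈ 20.097 m.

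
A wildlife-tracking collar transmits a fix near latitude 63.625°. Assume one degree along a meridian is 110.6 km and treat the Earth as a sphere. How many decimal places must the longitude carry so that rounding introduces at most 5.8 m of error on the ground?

At 63.625° one degree of longitude covers 110600 × cos 63.625° ≈ 110600 × 0.4442 ≈ 49133.4 m.
With N decimal places the half-ulp bound is 0.5·10⁻ᴺ°, or 0.5·10⁻ᴺ × 49133.4 m on the ground.
Setting 24566.7 × 10⁻ᴺ ≤ 5.8 gives 10ᴺ ≥ 4236, i.e. N ≥ 3.63.
At 3 places the error can reach 24.6 m, but 4 places keeps it to 2.46 m.

4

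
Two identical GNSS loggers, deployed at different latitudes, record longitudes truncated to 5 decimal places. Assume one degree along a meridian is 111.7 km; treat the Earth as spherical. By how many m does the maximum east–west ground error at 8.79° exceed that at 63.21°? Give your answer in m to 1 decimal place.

Truncating at 5 decimal places can drop up to a full unit in the last place, so the longitude may be off by as much as 1e-05°.
Error at 8.79° = 1e-05° × 111700 × cos 8.79° ≈ 1.117 × 0.9883 = 1.1039 m.
At 63.21°: 1e-05° × 111700 × cos 63.21° = 1e-05 × 111700 × 0.4507 ≈ 0.50346 m.
So the lower-latitude error exceeds the higher by 1.1039 − 0.50346 = 0.60042 m.

0.6 m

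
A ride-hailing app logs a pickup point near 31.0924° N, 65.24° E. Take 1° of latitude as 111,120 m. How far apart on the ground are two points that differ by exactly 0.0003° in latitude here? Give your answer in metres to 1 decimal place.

Along a meridian 0.0003° is 0.0003 × 111120 = 33.336 m.

33.3 metres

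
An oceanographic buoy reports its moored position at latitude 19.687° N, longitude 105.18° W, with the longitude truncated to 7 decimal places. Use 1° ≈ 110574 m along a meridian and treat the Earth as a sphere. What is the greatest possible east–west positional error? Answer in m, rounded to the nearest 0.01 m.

0.01 m

Truncating at 7 decimal places can drop up to a full unit in the last place, so the longitude may be off by as much as 1e-07°.
At latitude 19.687° a degree of longitude spans 110574 m × cos 19.687° = 110574 × 0.9415 ≈ 104111 m.
Maximum E–W displacement: 1e-07 × 104111 = 0.0104111 m.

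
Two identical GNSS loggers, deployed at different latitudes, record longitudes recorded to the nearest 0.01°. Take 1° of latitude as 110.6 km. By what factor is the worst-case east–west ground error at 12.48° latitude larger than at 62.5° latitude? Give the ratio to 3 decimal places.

2.115

Rounding to 2 decimal places leaves the longitude within ±0.005° of the true value.
Error at 12.48° = 0.005° × 110600 × cos 12.48° ≈ 553 × 0.9764 = 539.93 m.
At 62.5°: 0.005° × 110600 × cos 62.5° = 0.005 × 110600 × 0.4617 ≈ 255.35 m.
Ratio: 539.93 / 255.35 = cos 12.48° / cos 62.5° ≈ 2.1145.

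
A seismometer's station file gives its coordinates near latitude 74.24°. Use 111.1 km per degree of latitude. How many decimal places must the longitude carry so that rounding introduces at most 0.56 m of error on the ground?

5 decimal places

At 74.24° one degree of longitude covers 111100 × cos 74.24° ≈ 111100 × 0.2716 ≈ 30175.7 m.
Rounding to N decimal places gives at most 0.5 × 10⁻ᴺ degrees of error, i.e. 0.5 × 10⁻ᴺ × 30175.7 m.
Need 0.5 × 30175.7 × 10⁻ᴺ ≤ 0.56 → 10⁻ᴺ ≤ 3.712e-05, so N ≥ 4.43.
So 5 decimal places suffice (0.151 m); 4 would allow up to 1.51 m.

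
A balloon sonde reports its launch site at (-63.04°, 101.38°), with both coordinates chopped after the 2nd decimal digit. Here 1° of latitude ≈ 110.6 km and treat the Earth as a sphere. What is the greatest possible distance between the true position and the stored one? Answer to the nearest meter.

1214 meters

Truncating at 2 decimal places can drop up to a full unit in the last place, so each coordinate may be off by as much as 0.01°.
North–south component: 0.01° × 110600 = 1106 m.
Longitude error → 0.01 × 110600 × cos 63.04° = 0.01 × 110600 × 0.4534 ≈ 501.425 m.
The two errors are perpendicular, so the maximum displacement is √(1106² + 501.425²) ≈ 1214.36 m.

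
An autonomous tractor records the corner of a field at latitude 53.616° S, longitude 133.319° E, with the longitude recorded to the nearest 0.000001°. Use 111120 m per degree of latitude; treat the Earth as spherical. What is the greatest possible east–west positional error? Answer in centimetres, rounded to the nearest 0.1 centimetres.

3.3 centimetres

Rounding to 6 decimal places leaves the longitude within ±5e-07° of the true value.
At latitude 53.616° a degree of longitude spans 111120 m × cos 53.616° = 111120 × 0.5932 ≈ 65915.7 m.
East–west error: 5e-07° × 65915.7 m/° ≈ 0.0329579 m.
That is 0.0329579 m = 3.2958 cm.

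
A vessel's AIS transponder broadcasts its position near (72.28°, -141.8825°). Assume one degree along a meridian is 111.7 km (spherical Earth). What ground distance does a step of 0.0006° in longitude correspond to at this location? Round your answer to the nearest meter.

20 meters

0.0006° of longitude at 72.28° is 0.0006 × 111700 × cos 72.28° ≈ 0.0006 × 33997.6 = 20.3986 m.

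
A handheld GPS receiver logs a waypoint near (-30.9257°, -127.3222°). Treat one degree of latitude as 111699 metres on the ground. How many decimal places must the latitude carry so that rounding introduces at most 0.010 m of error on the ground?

One degree of latitude covers 111699 m.
N decimal places → at most half a unit in the last place, 0.5 × 10⁻ᴺ° = 111699/2 × 10⁻ᴺ m.
Setting 55849.5 × 10⁻ᴺ ≤ 0.010 gives 10ᴺ ≥ 5.585e+06, i.e. N ≥ 6.75.
At 6 places the error can reach 0.0558 m, but 7 places keeps it to 0.00558 m.

7 decimal places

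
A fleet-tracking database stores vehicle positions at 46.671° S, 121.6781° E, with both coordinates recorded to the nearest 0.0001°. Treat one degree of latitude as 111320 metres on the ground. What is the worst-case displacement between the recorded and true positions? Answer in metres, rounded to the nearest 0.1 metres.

6.8 metres

Rounding to 4 decimal places leaves each coordinate within ±5e-05° of the true value.
North–south component: 5e-05° × 111320 = 5.566 m.
E–W at 46.671°: 5e-05° × 111320 × cos 46.671° = 5e-05 × 111320 × 0.6862 ≈ 3.81931 m.
The two errors are perpendicular, so the maximum displacement is √(5.566² + 3.81931²) ≈ 6.75037 m.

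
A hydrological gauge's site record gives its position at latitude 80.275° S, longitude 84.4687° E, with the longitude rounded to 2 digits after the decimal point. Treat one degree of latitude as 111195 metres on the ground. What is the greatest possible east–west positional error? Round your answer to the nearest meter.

Rounding to 2 decimal places leaves the longitude within ±0.005° of the true value.
At latitude 80.275° a degree of longitude spans 111195 m × cos 80.275° = 111195 × 0.1689 ≈ 18783 m.
So at most 0.005° × 18783 ≈ 93.915 m east–west.

94 meters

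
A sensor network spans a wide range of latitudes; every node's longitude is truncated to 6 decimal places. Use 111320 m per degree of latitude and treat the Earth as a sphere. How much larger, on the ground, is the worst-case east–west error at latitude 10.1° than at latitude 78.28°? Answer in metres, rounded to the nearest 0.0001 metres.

0.0870 metres

Truncating at 6 decimal places can drop up to a full unit in the last place, so the longitude may be off by as much as 1e-06°.
At 10.1°: 1e-06° × 111320 × cos 10.1° = 1e-06 × 111320 × 0.9845 ≈ 0.10959 m.
At 78.28°: 1e-06° × 111320 × cos 78.28° = 1e-06 × 111320 × 0.2031 ≈ 0.022612 m.
So the lower-latitude error exceeds the higher by 0.10959 − 0.022612 = 0.086983 m.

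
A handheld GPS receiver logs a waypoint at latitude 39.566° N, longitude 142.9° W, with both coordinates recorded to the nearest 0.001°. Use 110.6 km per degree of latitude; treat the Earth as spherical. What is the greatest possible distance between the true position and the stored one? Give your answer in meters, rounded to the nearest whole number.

70 meters

Rounding to 3 decimal places leaves each coordinate within ±0.0005° of the true value.
N–S: 0.0005° × 110600 m/° = 55.3 m.
E–W at 39.566°: 0.0005° × 110600 × cos 39.566° = 0.0005 × 110600 × 0.7709 ≈ 42.6303 m.
Worst case both components are at the extreme and orthogonal: √(55.3² + 42.6303²) ≈ 69.8243 m.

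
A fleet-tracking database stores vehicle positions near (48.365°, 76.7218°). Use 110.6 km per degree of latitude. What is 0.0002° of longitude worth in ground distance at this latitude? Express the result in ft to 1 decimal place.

48.2 ft

At 48.365° a degree of longitude is 110600 × cos 48.365° ≈ 73480.7 m, so 0.0002° corresponds to 14.6961 m.
In feet: 14.6961 m ÷ 0.3048 ≈ 48.216 ft.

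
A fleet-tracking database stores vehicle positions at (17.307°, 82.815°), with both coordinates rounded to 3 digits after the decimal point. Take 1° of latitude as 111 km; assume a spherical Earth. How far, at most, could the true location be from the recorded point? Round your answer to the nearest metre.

77 metres

Rounding to 3 decimal places leaves each coordinate within ±0.0005° of the true value.
Latitude error → 0.0005 × 111000 = 55.5 m along the meridian.
East–west component at 17.307°: 0.0005° × 111000 × cos 17.307° ≈ 0.0005 × 105974 ≈ 52.9872 m.
Worst case both components are at the extreme and orthogonal: √(55.5² + 52.9872²) ≈ 76.7326 m.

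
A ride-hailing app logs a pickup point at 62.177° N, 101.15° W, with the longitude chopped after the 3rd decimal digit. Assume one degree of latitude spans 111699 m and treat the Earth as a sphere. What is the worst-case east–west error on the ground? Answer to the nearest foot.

171 feet

Truncating at 3 decimal places can drop up to a full unit in the last place, so the longitude may be off by as much as 0.001°.
Parallels shrink by cos φ, so at 62.177° a degree of longitude is 111699 × 0.4667 ≈ 52134.6 m.
So at most 0.001° × 52134.6 ≈ 52.1346 m east–west.
In feet: 52.1346 m ÷ 0.3048 ≈ 171.05 ft.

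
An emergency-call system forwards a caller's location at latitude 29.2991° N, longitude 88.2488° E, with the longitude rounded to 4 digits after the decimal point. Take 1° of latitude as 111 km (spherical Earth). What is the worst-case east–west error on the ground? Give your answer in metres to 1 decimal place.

Rounding to 4 decimal places leaves the longitude within ±5e-05° of the true value.
Parallels shrink by cos φ, so at 29.2991° a degree of longitude is 111000 × 0.8721 ≈ 96800.5 m.
So at most 5e-05° × 96800.5 ≈ 4.84003 m east–west.

4.8 metres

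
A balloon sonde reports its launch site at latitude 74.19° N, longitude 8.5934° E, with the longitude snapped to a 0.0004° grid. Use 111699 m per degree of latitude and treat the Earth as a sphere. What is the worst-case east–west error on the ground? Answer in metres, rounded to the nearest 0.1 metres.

6.1 metres

With a 0.0004° grid the true value lies within half a step, ±0.0004°/2 = ±0.0002°, of the stored one.
At latitude 74.19° a degree of longitude spans 111699 m × cos 74.19° = 111699 × 0.2724 ≈ 30432.2 m.
Maximum E–W displacement: 0.0002 × 30432.2 = 6.08644 m.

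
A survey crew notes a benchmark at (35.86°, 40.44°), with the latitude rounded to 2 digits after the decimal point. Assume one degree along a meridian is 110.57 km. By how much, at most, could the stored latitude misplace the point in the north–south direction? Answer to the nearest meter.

553 meters

Rounding to 2 decimal places leaves the latitude within ±0.005° of the true value.
So the N–S error is at most 0.005 × 110570 = 552.85 m.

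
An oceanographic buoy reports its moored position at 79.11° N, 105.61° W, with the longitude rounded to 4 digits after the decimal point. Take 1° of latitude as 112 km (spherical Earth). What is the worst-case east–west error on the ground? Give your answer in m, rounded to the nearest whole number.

Rounding to 4 decimal places leaves the longitude within ±5e-05° of the true value.
Parallels shrink by cos φ, so at 79.11° a degree of longitude is 112000 × 0.1889 ≈ 21159.5 m.
So at most 5e-05° × 21159.5 ≈ 1.05797 m east–west.

1 m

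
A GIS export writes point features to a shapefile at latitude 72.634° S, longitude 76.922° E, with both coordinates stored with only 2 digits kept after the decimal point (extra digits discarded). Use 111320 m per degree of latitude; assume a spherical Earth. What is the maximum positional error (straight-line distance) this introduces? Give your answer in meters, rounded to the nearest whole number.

1162 meters

Truncating at 2 decimal places can drop up to a full unit in the last place, so each coordinate may be off by as much as 0.01°.
Latitude error → 0.01 × 111320 = 1113.2 m along the meridian.
East–west component at 72.634°: 0.01° × 111320 × cos 72.634° ≈ 0.01 × 33226.2 ≈ 332.262 m.
Combining orthogonally: (1113.2² + 332.262²)^½ ≈ 1161.73 m.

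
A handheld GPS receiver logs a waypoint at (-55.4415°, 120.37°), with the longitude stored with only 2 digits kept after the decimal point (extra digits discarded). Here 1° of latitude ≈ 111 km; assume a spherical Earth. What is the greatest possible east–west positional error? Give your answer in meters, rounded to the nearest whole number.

Truncating at 2 decimal places can drop up to a full unit in the last place, so the longitude may be off by as much as 0.01°.
One degree of longitude at 55.4415° is 111000 × cos 55.4415° ≈ 111000 × 0.5672 = 62964.5 m.
Maximum E–W displacement: 0.01 × 62964.5 = 629.645 m.

630 meters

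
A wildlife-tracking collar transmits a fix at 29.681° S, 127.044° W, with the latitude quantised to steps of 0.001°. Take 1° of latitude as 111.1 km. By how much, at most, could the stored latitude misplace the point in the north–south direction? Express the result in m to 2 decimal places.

55.55 m

With a 0.001° grid the true value lies within half a step, ±0.001°/2 = ±0.0005°, of the stored one.
Along the meridian that is 0.0005° × 111100 m/° = 55.55 m.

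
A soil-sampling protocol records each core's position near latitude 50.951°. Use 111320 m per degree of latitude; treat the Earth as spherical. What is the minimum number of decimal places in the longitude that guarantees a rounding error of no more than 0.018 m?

At 50.951° one degree of longitude covers 111320 × cos 50.951° ≈ 111320 × 0.6300 ≈ 70129.9 m.
Rounding to N decimal places gives at most 0.5 × 10⁻ᴺ degrees of error, i.e. 0.5 × 10⁻ᴺ × 70129.9 m.
Setting 35065 × 10⁻ᴺ ≤ 0.018 gives 10ᴺ ≥ 1.948e+06, i.e. N ≥ 6.29.
So 7 decimal places suffice (0.00351 m); 6 would allow up to 0.0351 m.

7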